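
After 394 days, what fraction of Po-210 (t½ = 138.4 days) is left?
N/N₀ = (1/2)^(t/t½) = 0.139 = 13.9%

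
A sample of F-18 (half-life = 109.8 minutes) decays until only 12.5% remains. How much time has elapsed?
t = t½ × log₂(N₀/N) = 329.4 minutes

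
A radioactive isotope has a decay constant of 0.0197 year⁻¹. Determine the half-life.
t½ = ln(2)/λ = 35.19 years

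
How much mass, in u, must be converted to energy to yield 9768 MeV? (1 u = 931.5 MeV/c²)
m = E/c² = 10.49 u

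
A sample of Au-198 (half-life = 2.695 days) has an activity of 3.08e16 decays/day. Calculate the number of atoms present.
N = A/λ = 1.198e17 atoms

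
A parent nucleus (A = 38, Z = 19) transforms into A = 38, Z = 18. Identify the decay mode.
ΔA = 0, ΔZ = -1 ⇒ beta-plus decay (β⁺) or electron capture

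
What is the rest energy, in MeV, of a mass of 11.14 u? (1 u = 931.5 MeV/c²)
E = mc² = 10380 MeV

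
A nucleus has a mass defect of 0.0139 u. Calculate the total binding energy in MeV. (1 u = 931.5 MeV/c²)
B.E. = Δm × 931.5 = 12.95 MeV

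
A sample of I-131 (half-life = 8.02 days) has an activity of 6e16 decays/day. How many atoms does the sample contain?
N = A/λ = 6.942e17 atoms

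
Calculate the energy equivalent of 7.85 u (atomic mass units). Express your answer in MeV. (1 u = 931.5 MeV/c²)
E = mc² = 7312 MeV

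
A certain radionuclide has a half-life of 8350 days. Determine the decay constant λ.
λ = ln(2)/t½ = 8.301e-5 day⁻¹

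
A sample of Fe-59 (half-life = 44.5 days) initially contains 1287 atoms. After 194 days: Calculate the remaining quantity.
N = N₀(1/2)^(t/t½) = 62.69 atoms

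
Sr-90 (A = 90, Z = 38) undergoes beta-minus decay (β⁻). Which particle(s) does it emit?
β⁻: electron (e⁻) + antineutrino (ν̄ₑ)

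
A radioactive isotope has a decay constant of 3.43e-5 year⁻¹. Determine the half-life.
t½ = ln(2)/λ = 20210 years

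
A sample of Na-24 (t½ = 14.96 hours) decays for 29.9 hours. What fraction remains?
N/N₀ = (1/2)^(t/t½) = 0.2502 = 25%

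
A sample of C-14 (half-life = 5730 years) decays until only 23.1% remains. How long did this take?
t = t½ × log₂(N₀/N) = 12110 years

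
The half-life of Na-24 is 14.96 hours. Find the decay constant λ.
λ = ln(2)/t½ = 0.04633 hour⁻¹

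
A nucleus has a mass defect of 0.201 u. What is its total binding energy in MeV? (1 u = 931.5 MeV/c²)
B.E. = Δm × 931.5 = 187.2 MeV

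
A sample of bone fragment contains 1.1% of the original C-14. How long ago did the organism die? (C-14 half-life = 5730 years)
Age = t½ × log₂(1/ratio) = 37280 years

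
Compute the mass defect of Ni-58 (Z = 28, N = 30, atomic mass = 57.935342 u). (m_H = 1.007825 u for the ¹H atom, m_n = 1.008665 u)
Δm = Z·m_H + N·m_n − M = 0.5437 u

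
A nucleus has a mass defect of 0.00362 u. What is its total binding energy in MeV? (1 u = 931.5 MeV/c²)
B.E. = Δm × 931.5 = 3.372 MeV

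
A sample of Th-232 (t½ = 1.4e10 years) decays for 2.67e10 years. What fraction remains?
N/N₀ = (1/2)^(t/t½) = 0.2666 = 26.7%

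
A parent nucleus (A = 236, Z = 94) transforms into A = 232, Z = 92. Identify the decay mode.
ΔA = -4, ΔZ = -2 ⇒ alpha decay (α)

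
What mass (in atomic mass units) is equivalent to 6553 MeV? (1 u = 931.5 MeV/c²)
m = E/c² = 7.035 u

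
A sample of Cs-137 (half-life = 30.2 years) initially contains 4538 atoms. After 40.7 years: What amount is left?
N = N₀(1/2)^(t/t½) = 1783 atoms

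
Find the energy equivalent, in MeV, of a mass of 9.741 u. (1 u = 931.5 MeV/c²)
E = mc² = 9074 MeV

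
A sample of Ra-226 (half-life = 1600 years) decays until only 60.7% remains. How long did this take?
t = t½ × log₂(N₀/N) = 1152 years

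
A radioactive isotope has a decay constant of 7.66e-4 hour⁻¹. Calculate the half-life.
t½ = ln(2)/λ = 904.9 hours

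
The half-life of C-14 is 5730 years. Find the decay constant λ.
λ = ln(2)/t½ = 1.21e-4 year⁻¹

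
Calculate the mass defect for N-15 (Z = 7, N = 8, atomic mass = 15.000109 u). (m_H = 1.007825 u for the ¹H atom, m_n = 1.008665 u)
Δm = Z·m_H + N·m_n − M = 0.124 u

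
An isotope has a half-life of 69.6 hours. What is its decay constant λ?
λ = ln(2)/t½ = 0.009959 hour⁻¹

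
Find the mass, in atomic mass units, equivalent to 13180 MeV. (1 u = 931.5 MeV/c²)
m = E/c² = 14.15 u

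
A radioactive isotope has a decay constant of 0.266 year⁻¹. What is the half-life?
t½ = ln(2)/λ = 2.606 years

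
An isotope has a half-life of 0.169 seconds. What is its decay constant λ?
λ = ln(2)/t½ = 4.101 second⁻¹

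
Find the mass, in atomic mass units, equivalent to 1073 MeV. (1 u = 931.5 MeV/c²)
m = E/c² = 1.152 u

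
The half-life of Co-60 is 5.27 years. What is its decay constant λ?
λ = ln(2)/t½ = 0.1315 year⁻¹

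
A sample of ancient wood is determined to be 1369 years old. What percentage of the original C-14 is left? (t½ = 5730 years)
N/N₀ = (1/2)^(t/t½) = 0.8474 = 84.7%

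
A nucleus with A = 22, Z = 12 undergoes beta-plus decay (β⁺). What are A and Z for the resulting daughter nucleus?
Daughter: A = 22, Z = 11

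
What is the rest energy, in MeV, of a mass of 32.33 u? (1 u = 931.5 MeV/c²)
E = mc² = 30120 MeV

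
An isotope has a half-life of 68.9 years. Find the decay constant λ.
λ = ln(2)/t½ = 0.01006 year⁻¹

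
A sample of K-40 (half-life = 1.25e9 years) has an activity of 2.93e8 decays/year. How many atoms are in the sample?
N = A/λ = 5.284e17 atoms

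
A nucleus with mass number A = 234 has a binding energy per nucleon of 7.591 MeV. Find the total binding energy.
B.E. = 7.591 × 234 = 1776 MeV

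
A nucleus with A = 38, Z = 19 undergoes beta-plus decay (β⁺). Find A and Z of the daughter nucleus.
Daughter: A = 38, Z = 18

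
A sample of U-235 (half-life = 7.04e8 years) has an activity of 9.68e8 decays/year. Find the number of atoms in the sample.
N = A/λ = 9.832e17 atoms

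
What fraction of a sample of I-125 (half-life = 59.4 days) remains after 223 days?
N/N₀ = (1/2)^(t/t½) = 0.07411 = 7.41%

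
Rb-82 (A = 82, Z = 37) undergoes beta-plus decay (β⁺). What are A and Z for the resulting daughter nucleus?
Daughter: A = 82, Z = 36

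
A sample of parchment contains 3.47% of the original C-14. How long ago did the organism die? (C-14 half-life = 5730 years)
Age = t½ × log₂(1/ratio) = 27780 years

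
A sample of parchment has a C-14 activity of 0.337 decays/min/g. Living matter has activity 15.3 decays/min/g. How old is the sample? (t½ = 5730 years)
Age = t½ × log₂(A₀/A) = 31540 years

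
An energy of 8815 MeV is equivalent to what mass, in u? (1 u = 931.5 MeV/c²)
m = E/c² = 9.463 u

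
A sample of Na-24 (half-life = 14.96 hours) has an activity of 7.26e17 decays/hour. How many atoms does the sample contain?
N = A/λ = 1.567e19 atoms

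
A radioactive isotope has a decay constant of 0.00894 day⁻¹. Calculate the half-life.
t½ = ln(2)/λ = 77.53 days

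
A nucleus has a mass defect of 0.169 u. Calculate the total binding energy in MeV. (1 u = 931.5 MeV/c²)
B.E. = Δm × 931.5 = 157.4 MeV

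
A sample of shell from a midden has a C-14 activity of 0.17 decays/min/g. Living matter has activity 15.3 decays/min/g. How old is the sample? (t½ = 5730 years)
Age = t½ × log₂(A₀/A) = 37200 years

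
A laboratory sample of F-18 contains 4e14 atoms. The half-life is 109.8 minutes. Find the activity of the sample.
A = λN = 2.525e12 decays/minute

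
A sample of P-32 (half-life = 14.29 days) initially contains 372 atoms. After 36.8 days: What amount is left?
N = N₀(1/2)^(t/t½) = 62.42 atoms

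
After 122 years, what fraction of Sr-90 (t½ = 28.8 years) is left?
N/N₀ = (1/2)^(t/t½) = 0.05306 = 5.31%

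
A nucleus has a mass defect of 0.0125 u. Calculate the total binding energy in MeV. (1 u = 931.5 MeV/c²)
B.E. = Δm × 931.5 = 11.64 MeV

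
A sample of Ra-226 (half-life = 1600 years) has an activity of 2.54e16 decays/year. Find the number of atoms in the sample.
N = A/λ = 5.863e19 atoms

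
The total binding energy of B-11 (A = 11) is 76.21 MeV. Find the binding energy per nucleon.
B.E./A = 76.21/11 = 6.928 MeV/nucleon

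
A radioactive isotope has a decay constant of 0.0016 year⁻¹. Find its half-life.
t½ = ln(2)/λ = 433.2 years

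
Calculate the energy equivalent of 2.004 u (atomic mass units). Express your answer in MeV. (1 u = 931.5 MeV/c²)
E = mc² = 1867 MeV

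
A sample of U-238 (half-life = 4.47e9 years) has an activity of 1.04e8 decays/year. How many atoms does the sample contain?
N = A/λ = 6.707e17 atoms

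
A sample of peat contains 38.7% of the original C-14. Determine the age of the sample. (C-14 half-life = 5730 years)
Age = t½ × log₂(1/ratio) = 7848 years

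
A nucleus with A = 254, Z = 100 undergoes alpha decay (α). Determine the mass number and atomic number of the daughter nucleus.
Daughter: A = 250, Z = 98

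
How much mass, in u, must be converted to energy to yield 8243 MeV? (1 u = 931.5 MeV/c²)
m = E/c² = 8.849 u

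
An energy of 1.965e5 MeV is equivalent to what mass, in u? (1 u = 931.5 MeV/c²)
m = E/c² = 211 u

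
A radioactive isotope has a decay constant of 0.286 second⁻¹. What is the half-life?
t½ = ln(2)/λ = 2.424 seconds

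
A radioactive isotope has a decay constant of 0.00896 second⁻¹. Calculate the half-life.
t½ = ln(2)/λ = 77.36 seconds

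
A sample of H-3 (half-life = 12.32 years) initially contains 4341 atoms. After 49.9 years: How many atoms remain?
N = N₀(1/2)^(t/t½) = 262 atoms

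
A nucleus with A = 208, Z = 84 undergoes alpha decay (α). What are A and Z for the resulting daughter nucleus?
Daughter: A = 204, Z = 82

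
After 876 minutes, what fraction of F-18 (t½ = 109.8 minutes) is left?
N/N₀ = (1/2)^(t/t½) = 0.003966 = 0.397%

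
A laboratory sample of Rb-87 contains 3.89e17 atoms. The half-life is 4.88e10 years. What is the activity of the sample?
A = λN = 5.525e6 decays/year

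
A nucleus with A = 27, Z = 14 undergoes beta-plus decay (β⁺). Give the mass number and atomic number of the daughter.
Daughter: A = 27, Z = 13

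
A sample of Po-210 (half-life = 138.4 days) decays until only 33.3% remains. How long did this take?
t = t½ × log₂(N₀/N) = 219.6 days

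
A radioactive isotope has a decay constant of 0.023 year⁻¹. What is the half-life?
t½ = ln(2)/λ = 30.14 years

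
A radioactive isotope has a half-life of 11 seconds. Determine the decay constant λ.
λ = ln(2)/t½ = 0.06301 second⁻¹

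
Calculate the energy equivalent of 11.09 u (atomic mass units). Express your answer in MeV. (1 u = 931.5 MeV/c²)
E = mc² = 10330 MeV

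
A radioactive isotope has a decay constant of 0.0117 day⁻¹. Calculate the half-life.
t½ = ln(2)/λ = 59.24 days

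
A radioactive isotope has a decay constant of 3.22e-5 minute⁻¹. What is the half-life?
t½ = ln(2)/λ = 21530 minutes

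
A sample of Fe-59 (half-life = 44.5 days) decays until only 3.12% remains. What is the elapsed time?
t = t½ × log₂(N₀/N) = 222.6 days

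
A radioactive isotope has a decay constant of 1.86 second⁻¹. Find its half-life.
t½ = ln(2)/λ = 0.3727 seconds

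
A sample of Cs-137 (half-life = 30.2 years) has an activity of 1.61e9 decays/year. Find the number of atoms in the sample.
N = A/λ = 7.015e10 atoms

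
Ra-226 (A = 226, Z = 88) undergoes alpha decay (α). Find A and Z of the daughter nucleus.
Daughter: A = 222, Z = 86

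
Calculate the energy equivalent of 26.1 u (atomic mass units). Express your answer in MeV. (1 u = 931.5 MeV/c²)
E = mc² = 24310 MeV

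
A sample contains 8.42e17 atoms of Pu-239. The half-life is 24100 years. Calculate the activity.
A = λN = 2.422e13 decays/year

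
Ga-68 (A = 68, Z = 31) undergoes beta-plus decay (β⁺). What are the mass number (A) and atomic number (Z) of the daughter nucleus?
Daughter: A = 68, Z = 30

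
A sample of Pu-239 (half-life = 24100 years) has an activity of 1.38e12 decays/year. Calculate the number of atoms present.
N = A/λ = 4.798e16 atoms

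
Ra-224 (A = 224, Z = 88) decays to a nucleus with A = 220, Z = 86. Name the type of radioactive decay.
ΔA = -4, ΔZ = -2 ⇒ alpha decay (α)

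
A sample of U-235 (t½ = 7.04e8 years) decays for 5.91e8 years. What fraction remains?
N/N₀ = (1/2)^(t/t½) = 0.5588 = 55.9%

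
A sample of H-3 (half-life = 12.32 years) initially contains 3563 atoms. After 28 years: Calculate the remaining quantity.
N = N₀(1/2)^(t/t½) = 737.3 atoms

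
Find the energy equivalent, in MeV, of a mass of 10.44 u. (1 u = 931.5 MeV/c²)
E = mc² = 9725 MeV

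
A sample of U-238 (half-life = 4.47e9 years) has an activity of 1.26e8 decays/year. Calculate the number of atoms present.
N = A/λ = 8.126e17 atoms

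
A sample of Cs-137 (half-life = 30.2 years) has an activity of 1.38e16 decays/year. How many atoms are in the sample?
N = A/λ = 6.013e17 atoms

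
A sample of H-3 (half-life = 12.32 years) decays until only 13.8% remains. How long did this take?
t = t½ × log₂(N₀/N) = 35.2 years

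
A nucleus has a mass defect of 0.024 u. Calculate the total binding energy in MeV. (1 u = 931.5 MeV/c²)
B.E. = Δm × 931.5 = 22.36 MeV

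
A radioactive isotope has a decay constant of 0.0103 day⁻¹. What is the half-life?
t½ = ln(2)/λ = 67.3 days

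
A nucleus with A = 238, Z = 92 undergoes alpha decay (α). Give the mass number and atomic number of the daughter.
Daughter: A = 234, Z = 90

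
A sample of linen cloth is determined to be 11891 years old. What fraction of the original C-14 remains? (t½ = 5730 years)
N/N₀ = (1/2)^(t/t½) = 0.2373 = 23.7%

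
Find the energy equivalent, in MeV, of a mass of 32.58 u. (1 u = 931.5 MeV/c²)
E = mc² = 30350 MeV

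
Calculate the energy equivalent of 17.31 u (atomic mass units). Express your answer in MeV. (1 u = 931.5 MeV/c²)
E = mc² = 16120 MeV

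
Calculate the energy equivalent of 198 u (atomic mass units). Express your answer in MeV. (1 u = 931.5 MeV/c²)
E = mc² = 1.844e5 MeV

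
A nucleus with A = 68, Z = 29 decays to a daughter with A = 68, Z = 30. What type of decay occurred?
ΔA = 0, ΔZ = +1 ⇒ beta-minus decay (β⁻)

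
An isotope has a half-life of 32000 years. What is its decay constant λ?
λ = ln(2)/t½ = 2.166e-5 year⁻¹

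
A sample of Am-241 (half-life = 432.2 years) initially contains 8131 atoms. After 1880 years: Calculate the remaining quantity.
N = N₀(1/2)^(t/t½) = 398.8 atoms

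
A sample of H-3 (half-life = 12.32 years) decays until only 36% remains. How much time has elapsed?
t = t½ × log₂(N₀/N) = 18.16 years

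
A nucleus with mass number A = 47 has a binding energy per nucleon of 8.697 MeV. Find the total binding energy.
B.E. = 8.697 × 47 = 408.8 MeV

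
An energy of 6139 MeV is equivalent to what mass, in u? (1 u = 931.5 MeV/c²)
m = E/c² = 6.59 u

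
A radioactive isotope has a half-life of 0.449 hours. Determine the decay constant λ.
λ = ln(2)/t½ = 1.544 hour⁻¹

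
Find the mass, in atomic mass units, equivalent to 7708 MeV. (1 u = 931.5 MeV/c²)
m = E/c² = 8.275 u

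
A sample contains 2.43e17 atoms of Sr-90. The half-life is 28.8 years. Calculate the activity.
A = λN = 5.848e15 decays/year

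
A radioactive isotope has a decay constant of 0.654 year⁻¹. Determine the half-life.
t½ = ln(2)/λ = 1.06 years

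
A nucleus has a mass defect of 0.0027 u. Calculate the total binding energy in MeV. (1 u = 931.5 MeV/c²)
B.E. = Δm × 931.5 = 2.515 MeV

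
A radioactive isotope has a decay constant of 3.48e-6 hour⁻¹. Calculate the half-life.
t½ = ln(2)/λ = 1.992e5 hours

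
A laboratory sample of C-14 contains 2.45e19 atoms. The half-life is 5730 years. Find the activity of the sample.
A = λN = 2.964e15 decays/year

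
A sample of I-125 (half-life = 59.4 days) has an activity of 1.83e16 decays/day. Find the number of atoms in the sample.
N = A/λ = 1.568e18 atoms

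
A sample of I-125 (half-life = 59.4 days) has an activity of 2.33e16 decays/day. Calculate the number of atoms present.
N = A/λ = 1.997e18 atoms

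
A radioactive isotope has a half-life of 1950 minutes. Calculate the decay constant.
λ = ln(2)/t½ = 3.555e-4 minute⁻¹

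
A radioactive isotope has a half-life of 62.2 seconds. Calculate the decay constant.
λ = ln(2)/t½ = 0.01114 second⁻¹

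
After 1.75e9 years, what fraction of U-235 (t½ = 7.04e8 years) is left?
N/N₀ = (1/2)^(t/t½) = 0.1785 = 17.9%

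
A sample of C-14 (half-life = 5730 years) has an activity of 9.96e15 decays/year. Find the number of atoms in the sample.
N = A/λ = 8.234e19 atoms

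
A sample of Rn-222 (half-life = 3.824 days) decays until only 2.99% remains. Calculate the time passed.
t = t½ × log₂(N₀/N) = 19.36 days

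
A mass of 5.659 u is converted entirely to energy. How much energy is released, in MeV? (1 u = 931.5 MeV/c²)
E = mc² = 5271 MeV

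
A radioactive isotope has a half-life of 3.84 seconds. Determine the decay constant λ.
λ = ln(2)/t½ = 0.1805 second⁻¹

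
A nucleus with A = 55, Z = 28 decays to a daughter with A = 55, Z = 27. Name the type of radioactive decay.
ΔA = 0, ΔZ = -1 ⇒ beta-plus decay (β⁺) or electron capture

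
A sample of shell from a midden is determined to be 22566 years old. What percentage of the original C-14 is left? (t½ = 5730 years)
N/N₀ = (1/2)^(t/t½) = 0.06523 = 6.52%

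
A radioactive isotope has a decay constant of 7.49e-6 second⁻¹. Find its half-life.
t½ = ln(2)/λ = 92540 seconds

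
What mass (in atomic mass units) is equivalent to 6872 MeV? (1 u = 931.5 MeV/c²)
m = E/c² = 7.377 u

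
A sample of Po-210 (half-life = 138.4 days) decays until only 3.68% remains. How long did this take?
t = t½ × log₂(N₀/N) = 659.4 days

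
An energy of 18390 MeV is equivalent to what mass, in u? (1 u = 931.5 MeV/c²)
m = E/c² = 19.74 u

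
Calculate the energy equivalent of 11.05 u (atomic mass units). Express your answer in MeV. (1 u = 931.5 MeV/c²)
E = mc² = 10290 MeV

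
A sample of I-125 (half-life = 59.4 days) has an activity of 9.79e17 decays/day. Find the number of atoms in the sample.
N = A/λ = 8.39e19 atoms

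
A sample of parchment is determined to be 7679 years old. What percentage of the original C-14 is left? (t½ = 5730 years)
N/N₀ = (1/2)^(t/t½) = 0.395 = 39.5%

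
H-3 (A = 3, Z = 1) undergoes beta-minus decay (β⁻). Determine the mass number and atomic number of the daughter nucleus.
Daughter: A = 3, Z = 2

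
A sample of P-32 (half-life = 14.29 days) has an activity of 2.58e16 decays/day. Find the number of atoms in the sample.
N = A/λ = 5.319e17 atoms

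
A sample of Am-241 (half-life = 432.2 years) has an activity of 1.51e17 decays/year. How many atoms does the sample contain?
N = A/λ = 9.415e19 atoms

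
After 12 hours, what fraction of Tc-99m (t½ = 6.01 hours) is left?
N/N₀ = (1/2)^(t/t½) = 0.2506 = 25.1%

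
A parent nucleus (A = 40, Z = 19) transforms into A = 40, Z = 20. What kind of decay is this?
ΔA = 0, ΔZ = +1 ⇒ beta-minus decay (β⁻)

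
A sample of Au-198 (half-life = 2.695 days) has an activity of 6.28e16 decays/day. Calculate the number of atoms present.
N = A/λ = 2.442e17 atoms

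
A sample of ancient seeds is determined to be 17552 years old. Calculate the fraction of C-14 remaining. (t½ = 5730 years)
N/N₀ = (1/2)^(t/t½) = 0.1196 = 12%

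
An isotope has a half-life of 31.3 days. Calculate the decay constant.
λ = ln(2)/t½ = 0.02215 day⁻¹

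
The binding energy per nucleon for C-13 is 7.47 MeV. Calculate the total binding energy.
B.E. = 7.47 × 13 = 97.11 MeV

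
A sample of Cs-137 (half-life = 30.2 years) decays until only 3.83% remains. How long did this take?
t = t½ × log₂(N₀/N) = 142.1 years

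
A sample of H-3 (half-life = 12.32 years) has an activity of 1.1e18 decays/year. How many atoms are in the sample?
N = A/λ = 1.955e19 atoms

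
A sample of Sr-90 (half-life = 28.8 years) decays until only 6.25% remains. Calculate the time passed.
t = t½ × log₂(N₀/N) = 115.2 years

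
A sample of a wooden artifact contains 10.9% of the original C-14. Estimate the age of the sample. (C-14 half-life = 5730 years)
Age = t½ × log₂(1/ratio) = 18320 years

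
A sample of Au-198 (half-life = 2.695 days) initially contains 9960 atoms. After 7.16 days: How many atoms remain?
N = N₀(1/2)^(t/t½) = 1579 atoms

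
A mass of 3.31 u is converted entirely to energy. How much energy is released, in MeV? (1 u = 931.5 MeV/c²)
E = mc² = 3083 MeV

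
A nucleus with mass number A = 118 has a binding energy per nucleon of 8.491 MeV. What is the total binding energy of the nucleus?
B.E. = 8.491 × 118 = 1002 MeV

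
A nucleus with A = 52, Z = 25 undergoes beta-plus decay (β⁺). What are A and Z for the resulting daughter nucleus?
Daughter: A = 52, Z = 24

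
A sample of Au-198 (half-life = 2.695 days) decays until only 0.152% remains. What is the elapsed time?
t = t½ × log₂(N₀/N) = 25.23 days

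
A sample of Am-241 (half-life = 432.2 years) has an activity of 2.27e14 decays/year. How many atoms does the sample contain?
N = A/λ = 1.415e17 atoms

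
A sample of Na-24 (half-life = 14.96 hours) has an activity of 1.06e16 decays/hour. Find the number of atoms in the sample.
N = A/λ = 2.288e17 atoms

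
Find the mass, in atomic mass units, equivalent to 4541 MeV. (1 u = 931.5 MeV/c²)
m = E/c² = 4.875 u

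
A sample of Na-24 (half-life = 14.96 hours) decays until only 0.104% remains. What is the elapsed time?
t = t½ × log₂(N₀/N) = 148.2 hours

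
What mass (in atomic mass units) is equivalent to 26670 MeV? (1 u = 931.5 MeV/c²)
m = E/c² = 28.63 u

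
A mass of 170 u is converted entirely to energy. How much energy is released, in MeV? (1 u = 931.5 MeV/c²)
E = mc² = 1.584e5 MeV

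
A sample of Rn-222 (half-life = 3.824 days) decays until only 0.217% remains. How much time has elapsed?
t = t½ × log₂(N₀/N) = 33.84 days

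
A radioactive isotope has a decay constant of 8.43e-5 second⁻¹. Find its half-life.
t½ = ln(2)/λ = 8222 seconds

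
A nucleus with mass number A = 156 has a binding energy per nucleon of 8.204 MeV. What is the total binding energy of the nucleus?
B.E. = 8.204 × 156 = 1280 MeV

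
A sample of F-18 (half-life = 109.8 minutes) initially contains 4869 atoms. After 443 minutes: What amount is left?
N = N₀(1/2)^(t/t½) = 297.1 atoms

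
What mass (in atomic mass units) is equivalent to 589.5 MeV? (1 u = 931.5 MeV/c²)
m = E/c² = 0.6329 u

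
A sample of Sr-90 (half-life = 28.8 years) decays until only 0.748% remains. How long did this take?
t = t½ × log₂(N₀/N) = 203.4 years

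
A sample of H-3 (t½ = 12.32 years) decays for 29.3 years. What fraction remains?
N/N₀ = (1/2)^(t/t½) = 0.1923 = 19.2%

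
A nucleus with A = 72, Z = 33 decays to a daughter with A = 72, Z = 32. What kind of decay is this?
ΔA = 0, ΔZ = -1 ⇒ beta-plus decay (β⁺) or electron capture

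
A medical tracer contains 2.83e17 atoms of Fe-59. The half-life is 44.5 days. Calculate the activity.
A = λN = 4.408e15 decays/day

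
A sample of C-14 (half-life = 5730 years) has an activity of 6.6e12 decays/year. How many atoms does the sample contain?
N = A/λ = 5.456e16 atoms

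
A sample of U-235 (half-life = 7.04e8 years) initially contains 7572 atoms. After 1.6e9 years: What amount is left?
N = N₀(1/2)^(t/t½) = 1567 atoms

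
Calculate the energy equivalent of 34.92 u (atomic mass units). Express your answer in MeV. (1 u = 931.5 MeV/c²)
E = mc² = 32530 MeV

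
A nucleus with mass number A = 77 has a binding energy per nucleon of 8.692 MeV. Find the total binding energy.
B.E. = 8.692 × 77 = 669.3 MeV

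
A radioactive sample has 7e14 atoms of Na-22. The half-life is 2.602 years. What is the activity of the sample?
A = λN = 1.865e14 decays/year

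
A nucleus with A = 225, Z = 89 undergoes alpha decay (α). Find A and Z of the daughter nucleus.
Daughter: A = 221, Z = 87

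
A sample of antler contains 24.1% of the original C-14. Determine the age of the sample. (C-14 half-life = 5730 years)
Age = t½ × log₂(1/ratio) = 11760 years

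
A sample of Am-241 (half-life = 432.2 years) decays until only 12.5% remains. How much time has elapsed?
t = t½ × log₂(N₀/N) = 1297 years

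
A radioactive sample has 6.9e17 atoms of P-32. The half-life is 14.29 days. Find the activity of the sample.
A = λN = 3.347e16 decays/day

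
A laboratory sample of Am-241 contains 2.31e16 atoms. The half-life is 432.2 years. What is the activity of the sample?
A = λN = 3.705e13 decays/year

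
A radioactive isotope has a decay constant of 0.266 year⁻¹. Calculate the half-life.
t½ = ln(2)/λ = 2.606 years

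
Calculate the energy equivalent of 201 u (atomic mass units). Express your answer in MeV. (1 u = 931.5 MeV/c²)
E = mc² = 1.872e5 MeV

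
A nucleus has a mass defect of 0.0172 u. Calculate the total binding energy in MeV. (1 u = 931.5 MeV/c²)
B.E. = Δm × 931.5 = 16.02 MeV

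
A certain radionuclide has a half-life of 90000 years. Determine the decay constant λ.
λ = ln(2)/t½ = 7.702e-6 year⁻¹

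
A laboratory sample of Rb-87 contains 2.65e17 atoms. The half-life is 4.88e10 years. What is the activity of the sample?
A = λN = 3.764e6 decays/year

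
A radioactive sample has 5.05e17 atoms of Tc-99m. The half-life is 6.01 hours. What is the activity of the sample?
A = λN = 5.824e16 decays/hour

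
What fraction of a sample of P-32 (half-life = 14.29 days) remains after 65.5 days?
N/N₀ = (1/2)^(t/t½) = 0.04171 = 4.17%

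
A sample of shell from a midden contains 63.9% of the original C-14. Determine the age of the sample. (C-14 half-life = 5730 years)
Age = t½ × log₂(1/ratio) = 3702 years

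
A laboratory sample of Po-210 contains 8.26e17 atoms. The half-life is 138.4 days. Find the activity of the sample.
A = λN = 4.137e15 decays/day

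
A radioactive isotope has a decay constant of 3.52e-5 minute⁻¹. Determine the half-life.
t½ = ln(2)/λ = 19690 minutes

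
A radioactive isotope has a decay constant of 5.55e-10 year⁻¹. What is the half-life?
t½ = ln(2)/λ = 1.249e9 years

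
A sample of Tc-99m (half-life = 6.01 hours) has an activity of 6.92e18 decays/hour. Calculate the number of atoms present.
N = A/λ = 6e19 atoms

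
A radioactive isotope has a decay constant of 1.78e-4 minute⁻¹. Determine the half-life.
t½ = ln(2)/λ = 3894 minutes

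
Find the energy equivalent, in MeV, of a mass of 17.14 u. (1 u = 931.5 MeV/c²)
E = mc² = 15970 MeV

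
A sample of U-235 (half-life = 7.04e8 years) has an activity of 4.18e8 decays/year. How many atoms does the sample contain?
N = A/λ = 4.245e17 atoms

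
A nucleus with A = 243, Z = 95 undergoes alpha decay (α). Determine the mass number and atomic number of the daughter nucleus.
Daughter: A = 239, Z = 93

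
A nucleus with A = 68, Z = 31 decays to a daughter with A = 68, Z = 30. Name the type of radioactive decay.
ΔA = 0, ΔZ = -1 ⇒ beta-plus decay (β⁺) or electron capture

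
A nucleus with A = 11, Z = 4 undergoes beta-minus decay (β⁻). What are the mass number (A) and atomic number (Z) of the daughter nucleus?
Daughter: A = 11, Z = 5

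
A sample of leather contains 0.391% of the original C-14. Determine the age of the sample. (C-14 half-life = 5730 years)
Age = t½ × log₂(1/ratio) = 45830 years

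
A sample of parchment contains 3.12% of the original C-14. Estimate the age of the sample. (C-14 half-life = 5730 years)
Age = t½ × log₂(1/ratio) = 28660 years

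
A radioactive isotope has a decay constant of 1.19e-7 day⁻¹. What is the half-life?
t½ = ln(2)/λ = 5.825e6 days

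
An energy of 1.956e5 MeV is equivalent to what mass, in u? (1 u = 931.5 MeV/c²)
m = E/c² = 210 u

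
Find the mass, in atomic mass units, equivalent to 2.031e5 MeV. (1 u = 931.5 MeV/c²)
m = E/c² = 218 u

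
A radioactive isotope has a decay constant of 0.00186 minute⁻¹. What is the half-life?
t½ = ln(2)/λ = 372.7 minutes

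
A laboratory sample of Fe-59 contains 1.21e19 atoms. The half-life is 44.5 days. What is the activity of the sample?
A = λN = 1.885e17 decays/day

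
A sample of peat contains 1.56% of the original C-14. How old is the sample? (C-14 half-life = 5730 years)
Age = t½ × log₂(1/ratio) = 34390 years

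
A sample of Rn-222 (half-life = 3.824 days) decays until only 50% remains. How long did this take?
t = t½ × log₂(N₀/N) = 3.824 days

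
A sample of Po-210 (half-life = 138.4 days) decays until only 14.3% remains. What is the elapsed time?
t = t½ × log₂(N₀/N) = 388.3 days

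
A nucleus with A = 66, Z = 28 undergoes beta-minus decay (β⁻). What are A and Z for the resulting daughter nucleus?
Daughter: A = 66, Z = 29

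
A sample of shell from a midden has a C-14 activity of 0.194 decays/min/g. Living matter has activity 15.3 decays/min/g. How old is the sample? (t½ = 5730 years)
Age = t½ × log₂(A₀/A) = 36110 years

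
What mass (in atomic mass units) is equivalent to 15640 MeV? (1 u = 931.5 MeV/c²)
m = E/c² = 16.79 u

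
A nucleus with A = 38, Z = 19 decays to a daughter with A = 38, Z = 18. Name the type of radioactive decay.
ΔA = 0, ΔZ = -1 ⇒ beta-plus decay (β⁺) or electron capture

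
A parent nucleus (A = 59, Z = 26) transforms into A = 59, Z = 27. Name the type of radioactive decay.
ΔA = 0, ΔZ = +1 ⇒ beta-minus decay (β⁻)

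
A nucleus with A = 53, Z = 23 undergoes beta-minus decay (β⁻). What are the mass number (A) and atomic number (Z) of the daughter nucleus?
Daughter: A = 53, Z = 24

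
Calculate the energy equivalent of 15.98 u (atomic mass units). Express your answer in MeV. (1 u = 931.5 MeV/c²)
E = mc² = 14890 MeV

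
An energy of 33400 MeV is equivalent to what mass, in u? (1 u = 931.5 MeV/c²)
m = E/c² = 35.86 u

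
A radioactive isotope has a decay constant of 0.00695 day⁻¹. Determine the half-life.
t½ = ln(2)/λ = 99.73 days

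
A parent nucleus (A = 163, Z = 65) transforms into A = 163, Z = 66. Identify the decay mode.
ΔA = 0, ΔZ = +1 ⇒ beta-minus decay (β⁻)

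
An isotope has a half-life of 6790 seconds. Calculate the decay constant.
λ = ln(2)/t½ = 1.021e-4 second⁻¹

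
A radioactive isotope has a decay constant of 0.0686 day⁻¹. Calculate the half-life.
t½ = ln(2)/λ = 10.1 days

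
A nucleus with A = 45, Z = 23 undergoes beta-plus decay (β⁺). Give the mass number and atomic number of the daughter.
Daughter: A = 45, Z = 22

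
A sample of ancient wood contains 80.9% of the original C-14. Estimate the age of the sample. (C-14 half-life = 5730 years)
Age = t½ × log₂(1/ratio) = 1752 years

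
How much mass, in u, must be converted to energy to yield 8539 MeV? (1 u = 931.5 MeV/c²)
m = E/c² = 9.167 u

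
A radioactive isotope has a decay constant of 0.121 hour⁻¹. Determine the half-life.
t½ = ln(2)/λ = 5.728 hours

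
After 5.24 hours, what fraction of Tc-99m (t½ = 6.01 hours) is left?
N/N₀ = (1/2)^(t/t½) = 0.5464 = 54.6%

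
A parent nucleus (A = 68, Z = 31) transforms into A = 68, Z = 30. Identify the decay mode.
ΔA = 0, ΔZ = -1 ⇒ beta-plus decay (β⁺) or electron capture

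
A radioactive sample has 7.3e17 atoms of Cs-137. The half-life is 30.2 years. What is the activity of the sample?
A = λN = 1.675e16 decays/year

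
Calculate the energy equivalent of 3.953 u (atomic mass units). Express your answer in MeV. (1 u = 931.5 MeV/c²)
E = mc² = 3682 MeV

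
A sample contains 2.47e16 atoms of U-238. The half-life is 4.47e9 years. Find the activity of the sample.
A = λN = 3.83e6 decays/year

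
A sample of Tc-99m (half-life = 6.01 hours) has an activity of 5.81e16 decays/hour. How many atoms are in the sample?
N = A/λ = 5.038e17 atoms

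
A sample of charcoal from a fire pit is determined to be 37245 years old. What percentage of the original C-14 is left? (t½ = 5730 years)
N/N₀ = (1/2)^(t/t½) = 0.01105 = 1.1%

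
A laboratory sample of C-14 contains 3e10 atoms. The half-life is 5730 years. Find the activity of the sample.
A = λN = 3.629e6 decays/year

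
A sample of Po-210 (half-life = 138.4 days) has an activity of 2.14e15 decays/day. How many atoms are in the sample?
N = A/λ = 4.273e17 atoms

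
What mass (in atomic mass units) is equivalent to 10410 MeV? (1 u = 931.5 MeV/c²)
m = E/c² = 11.18 u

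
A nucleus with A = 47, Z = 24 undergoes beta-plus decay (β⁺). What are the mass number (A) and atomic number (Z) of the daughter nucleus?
Daughter: A = 47, Z = 23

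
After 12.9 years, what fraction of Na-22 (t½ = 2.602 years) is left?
N/N₀ = (1/2)^(t/t½) = 0.03218 = 3.22%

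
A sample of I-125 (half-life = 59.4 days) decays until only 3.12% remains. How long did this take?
t = t½ × log₂(N₀/N) = 297.1 days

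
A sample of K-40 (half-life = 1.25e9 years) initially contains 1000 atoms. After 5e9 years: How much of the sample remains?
N = N₀(1/2)^(t/t½) = 62.5 atoms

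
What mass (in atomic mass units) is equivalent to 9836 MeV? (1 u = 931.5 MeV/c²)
m = E/c² = 10.56 u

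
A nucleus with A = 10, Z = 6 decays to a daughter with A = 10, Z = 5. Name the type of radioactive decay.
ΔA = 0, ΔZ = -1 ⇒ beta-plus decay (β⁺) or electron capture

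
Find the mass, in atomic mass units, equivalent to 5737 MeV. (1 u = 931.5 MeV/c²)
m = E/c² = 6.159 u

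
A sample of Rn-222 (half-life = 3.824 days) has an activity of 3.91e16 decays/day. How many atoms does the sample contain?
N = A/λ = 2.157e17 atoms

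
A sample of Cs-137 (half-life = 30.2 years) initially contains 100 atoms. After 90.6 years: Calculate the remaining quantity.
N = N₀(1/2)^(t/t½) = 12.5 atoms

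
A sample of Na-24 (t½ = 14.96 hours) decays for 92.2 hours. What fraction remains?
N/N₀ = (1/2)^(t/t½) = 0.01395 = 1.4%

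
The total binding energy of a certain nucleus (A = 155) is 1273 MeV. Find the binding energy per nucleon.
B.E./A = 1273/155 = 8.213 MeV/nucleon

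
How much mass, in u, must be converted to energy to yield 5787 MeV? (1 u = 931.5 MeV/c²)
m = E/c² = 6.213 u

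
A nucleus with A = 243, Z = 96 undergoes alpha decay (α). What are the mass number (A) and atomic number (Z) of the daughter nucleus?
Daughter: A = 239, Z = 94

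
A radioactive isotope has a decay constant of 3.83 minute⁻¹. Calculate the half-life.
t½ = ln(2)/λ = 0.181 minutes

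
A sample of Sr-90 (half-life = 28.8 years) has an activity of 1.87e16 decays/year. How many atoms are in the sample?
N = A/λ = 7.77e17 atoms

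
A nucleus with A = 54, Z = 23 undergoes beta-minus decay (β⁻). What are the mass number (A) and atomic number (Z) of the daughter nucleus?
Daughter: A = 54, Z = 24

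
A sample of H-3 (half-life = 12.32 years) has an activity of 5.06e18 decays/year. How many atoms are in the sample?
N = A/λ = 8.994e19 atoms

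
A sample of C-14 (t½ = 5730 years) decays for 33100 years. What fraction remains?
N/N₀ = (1/2)^(t/t½) = 0.01824 = 1.82%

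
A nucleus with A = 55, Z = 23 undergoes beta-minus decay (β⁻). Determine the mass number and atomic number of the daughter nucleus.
Daughter: A = 55, Z = 24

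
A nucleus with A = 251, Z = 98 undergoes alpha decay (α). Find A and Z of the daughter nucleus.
Daughter: A = 247, Z = 96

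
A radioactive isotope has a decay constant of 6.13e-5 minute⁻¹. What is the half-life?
t½ = ln(2)/λ = 11310 minutes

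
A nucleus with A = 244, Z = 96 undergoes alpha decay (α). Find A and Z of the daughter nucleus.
Daughter: A = 240, Z = 94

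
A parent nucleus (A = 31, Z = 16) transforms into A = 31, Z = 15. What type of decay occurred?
ΔA = 0, ΔZ = -1 ⇒ beta-plus decay (β⁺) or electron capture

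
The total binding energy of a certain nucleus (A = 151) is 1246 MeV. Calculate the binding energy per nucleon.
B.E./A = 1246/151 = 8.252 MeV/nucleon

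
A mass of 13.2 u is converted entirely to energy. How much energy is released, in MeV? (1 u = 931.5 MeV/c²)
E = mc² = 12300 MeV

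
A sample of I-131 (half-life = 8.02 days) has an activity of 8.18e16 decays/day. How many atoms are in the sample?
N = A/λ = 9.465e17 atoms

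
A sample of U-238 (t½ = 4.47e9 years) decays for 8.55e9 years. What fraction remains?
N/N₀ = (1/2)^(t/t½) = 0.2656 = 26.6%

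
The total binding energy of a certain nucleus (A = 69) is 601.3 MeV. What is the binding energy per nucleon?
B.E./A = 601.3/69 = 8.714 MeV/nucleon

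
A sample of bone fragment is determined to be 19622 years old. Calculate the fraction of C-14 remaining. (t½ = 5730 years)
N/N₀ = (1/2)^(t/t½) = 0.09314 = 9.31%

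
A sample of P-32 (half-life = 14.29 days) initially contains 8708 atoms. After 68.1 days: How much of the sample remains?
N = N₀(1/2)^(t/t½) = 320.1 atoms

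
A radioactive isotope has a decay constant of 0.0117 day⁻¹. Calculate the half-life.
t½ = ln(2)/λ = 59.24 days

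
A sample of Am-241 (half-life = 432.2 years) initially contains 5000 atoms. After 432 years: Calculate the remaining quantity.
N = N₀(1/2)^(t/t½) = 2501 atoms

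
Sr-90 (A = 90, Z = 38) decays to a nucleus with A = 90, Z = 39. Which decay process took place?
ΔA = 0, ΔZ = +1 ⇒ beta-minus decay (β⁻)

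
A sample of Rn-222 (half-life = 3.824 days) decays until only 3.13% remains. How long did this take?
t = t½ × log₂(N₀/N) = 19.11 days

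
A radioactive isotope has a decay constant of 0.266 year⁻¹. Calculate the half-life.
t½ = ln(2)/λ = 2.606 years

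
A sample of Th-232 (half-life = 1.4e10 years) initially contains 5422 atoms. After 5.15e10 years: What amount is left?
N = N₀(1/2)^(t/t½) = 423.4 atoms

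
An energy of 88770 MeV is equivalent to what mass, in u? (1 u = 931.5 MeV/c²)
m = E/c² = 95.3 u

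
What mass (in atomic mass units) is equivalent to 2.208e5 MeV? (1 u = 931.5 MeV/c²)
m = E/c² = 237 u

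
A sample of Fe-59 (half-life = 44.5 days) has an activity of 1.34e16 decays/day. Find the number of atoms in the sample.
N = A/λ = 8.603e17 atoms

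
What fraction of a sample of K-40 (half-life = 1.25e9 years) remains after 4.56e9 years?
N/N₀ = (1/2)^(t/t½) = 0.07977 = 7.98%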